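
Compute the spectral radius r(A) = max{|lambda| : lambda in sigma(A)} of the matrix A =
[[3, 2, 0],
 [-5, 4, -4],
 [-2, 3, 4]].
r(A) ≈ 5.7872

The eigenvalues of A are the roots of its characteristic polynomial. With M = A (coefficients from the trace, the sum of principal 2x2 minors, and det A):
  p(λ) = det(λ I - M) = λ^3 - 11λ^2 + 62λ - 140.
No integer candidate from the rational root theorem (±divisors of 140) is a root, so the roots are irrational. The cubic discriminant is Δ = -44108 < 0, so there is one real root and a complex-conjugate pair. p(4) = -4 and p(5) = 20 have opposite signs, so a root lies in (4, 5); Newton's method refines it to λ ≈ 4.1801. Dividing out (λ - (4.1801)) leaves approximately λ^2 - 6.8199λ + 33.4922. For λ^2 - 6.8199λ + 33.4922 the discriminant is -87.4574. It is negative, so the remaining roots are the complex-conjugate pair λ ≈ 3.41 ± 4.6759i. Their product equals the constant term, so |λ|^2 ≈ 33.4922 and |λ| ≈ 5.7872.
Thus the eigenvalues (to 4 decimals) are 4.1801 (modulus 4.1801); 3.41 ± 4.6759i (modulus 5.7872). The spectral radius is the largest modulus: r(A) ≈ 5.7872. (Cross-check: r(A) ≤ ||A||_2 ≈ 7.6974; equality holds whenever A is normal, though it can also hold for some non-normal A.)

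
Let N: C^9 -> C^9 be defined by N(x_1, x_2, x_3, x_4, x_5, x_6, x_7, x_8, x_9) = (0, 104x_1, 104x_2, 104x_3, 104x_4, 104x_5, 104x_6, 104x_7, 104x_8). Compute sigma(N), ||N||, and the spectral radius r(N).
sigma(N) = {0}; ||N|| = 104; r(N) = 0. (N is nilpotent with N^9 = 0.)

On C^9, N is a strictly lower-triangular matrix with 104 on the subdiagonal and zeros elsewhere, so its characteristic polynomial is lambda^9 and every eigenvalue is 0: sigma(N) = {0}. For the operator norm, N e_i = 104e_{i+1} for i = 1, ..., 8 and N e_9 = 0, so the singular values of N are 104 (with multiplicity 8) and 0; hence ||N|| = 104. The spectral radius r(N) = max|lambda| = 0. Note ||N|| > r(N) — characteristic of non-normal nilpotent operators. Indeed N^9 = 0.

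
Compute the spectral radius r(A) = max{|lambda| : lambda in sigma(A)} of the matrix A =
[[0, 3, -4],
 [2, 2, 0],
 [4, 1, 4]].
r(A) = sqrt(18) ≈ 4.2426

The eigenvalues of A are the roots of its characteristic polynomial. With M = A (coefficients from the trace, the sum of principal 2x2 minors, and det A):
  p(λ) = det(λ I - M) = λ^3 - 6λ^2 + 18λ.
The constant term is 0, so λ = 0 is a root. Dividing out λ leaves p(λ) = λ(λ^2 - 6λ + 18). For λ^2 - 6λ + 18 the discriminant is -36. It is negative, so the roots are the complex-conjugate pair λ = 3 ± (sqrt(36)/2) i ≈ 3 ± 3i. For a conjugate pair the product of the roots equals the constant term, so |λ|^2 = 18 and |λ| = sqrt(18) ≈ 4.2426.
Thus the eigenvalues (to 4 decimals) are 3 ± 3i (modulus 4.2426); 0 (modulus 0). The spectral radius is the largest modulus: r(A) = sqrt(18) ≈ 4.2426. (Cross-check: r(A) ≤ ||A||_2 ≈ 6.5762; equality holds whenever A is normal, though it can also hold for some non-normal A.)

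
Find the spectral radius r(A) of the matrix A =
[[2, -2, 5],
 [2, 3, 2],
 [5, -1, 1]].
r(A) ≈ 5.0724

The eigenvalues of A are the roots of its characteristic polynomial. With M = A (coefficients from the trace, the sum of principal 2x2 minors, and det A):
  p(λ) = det(λ I - M) = λ^3 - 6λ^2 - 8λ + 91.
No integer candidate from the rational root theorem (±divisors of 91) is a root, so the roots are irrational. The cubic discriminant is Δ = -61987 < 0, so there is one real root and a complex-conjugate pair. p(-4) = -37 and p(-3) = 34 have opposite signs, so a root lies in (-4, -3); Newton's method refines it to λ ≈ -3.5368. Dividing out (λ - (-3.5368)) leaves approximately λ^2 - 9.5368λ + 25.7296. For λ^2 - 9.5368λ + 25.7296 the discriminant is -11.968. It is negative, so the remaining roots are the complex-conjugate pair λ ≈ 4.7684 ± 1.7297i. Their product equals the constant term, so |λ|^2 ≈ 25.7296 and |λ| ≈ 5.0724.
Thus the eigenvalues (to 4 decimals) are -3.5368 (modulus 3.5368); 4.7684 ± 1.7297i (modulus 5.0724). The spectral radius is the largest modulus: r(A) ≈ 5.0724. (Cross-check: r(A) ≤ ||A||_2 ≈ 7.1693; equality holds whenever A is normal, though it can also hold for some non-normal A.)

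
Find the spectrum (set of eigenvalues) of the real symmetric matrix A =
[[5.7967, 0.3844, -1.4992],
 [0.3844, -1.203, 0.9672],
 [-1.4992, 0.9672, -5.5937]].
sigma(A) ≈ {-6, -1, 6}

A is real symmetric, so its spectrum consists of real eigenvalues. Expanding the characteristic polynomial of the displayed matrix gives
  det(λ I - A) = p(λ) = λ^3 + (1)λ^2 + (-36)λ + (-36).
Solving p(λ) = 0 yields eigenvalues ≈ -6, -1, 6. (A is shown rounded to 4 decimals, so these recover the underlying integer eigenvalues to within that precision.)
Verification: the trace of A = -1 equals the sum of eigenvalues -1, and det(A) ≈ 36.0002 matches the eigenvalue product 36.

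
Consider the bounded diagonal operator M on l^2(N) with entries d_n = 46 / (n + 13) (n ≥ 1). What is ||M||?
||M|| = 23/7 (attained at n = 1)

For M diagonal, ||M|| = sup_n |d_n| = sup_n 46/(n + 13). This is positive and strictly decreasing in n, so the supremum is attained at n = 1: d_1 = 46/(1 + 13) = 23/7. Hence ||M|| = 23/7.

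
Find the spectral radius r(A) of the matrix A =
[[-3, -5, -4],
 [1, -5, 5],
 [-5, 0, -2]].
r(A) ≈ 7.6182

The eigenvalues of A are the roots of its characteristic polynomial. With M = A (coefficients from the trace, the sum of principal 2x2 minors, and det A):
  p(λ) = det(λ I - M) = λ^3 + 10λ^2 + 16λ - 185.
No integer candidate from the rational root theorem (±divisors of 185) is a root, so the roots are irrational. The cubic discriminant is Δ = -707659 < 0, so there is one real root and a complex-conjugate pair. p(3) = -20 and p(4) = 103 have opposite signs, so a root lies in (3, 4); Newton's method refines it to λ ≈ 3.1876. Dividing out (λ - (3.1876)) leaves approximately λ^2 + 13.1876λ + 58.0371. For λ^2 + 13.1876λ + 58.0371 the discriminant is -58.2351. It is negative, so the remaining roots are the complex-conjugate pair λ ≈ -6.5938 ± 3.8156i. Their product equals the constant term, so |λ|^2 ≈ 58.0371 and |λ| ≈ 7.6182.
Thus the eigenvalues (to 4 decimals) are 3.1876 (modulus 3.1876); -6.5938 ± 3.8156i (modulus 7.6182). The spectral radius is the largest modulus: r(A) ≈ 7.6182. (Cross-check: r(A) ≤ ||A||_2 ≈ 8.2385; equality holds whenever A is normal, though it can also hold for some non-normal A.)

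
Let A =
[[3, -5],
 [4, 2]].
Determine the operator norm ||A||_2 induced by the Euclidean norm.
||A||_2 = sqrt((54 + sqrt(212))/2) ≈ 5.8549 (= sqrt(largest eigenvalue of A^T A))

||A||_2 = sigma_max(A) = sqrt(lambda_max(A^T A)). Form the symmetric matrix M = A^T A =
[[25, -7],
 [-7, 29]].
Its characteristic polynomial (trace, determinant of M give the coefficients) is
  p(λ) = det(λ I - M) = λ^2 - 54λ + 676.
For λ^2 - 54λ + 676 the discriminant is 212. It is nonnegative but not a perfect square, so the roots are real and irrational: λ = (54 ± sqrt(212))/2 ≈ 34.2801, 19.7199.
So the eigenvalues of A^T A are ≈ 19.7199, 34.2801 (all ≥ 0, as they must be for A^T A). The largest is λ_max = (54 + sqrt(212))/2 ≈ 34.2801, hence ||A||_2 = sqrt(λ_max) = sqrt((54 + sqrt(212))/2) ≈ 5.8549.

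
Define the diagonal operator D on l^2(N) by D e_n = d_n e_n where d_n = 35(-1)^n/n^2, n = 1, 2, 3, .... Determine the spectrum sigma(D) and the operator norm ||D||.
sigma(D) = {35(-1)^n/n^2 : n ≥ 1} ∪ {0}; ||D|| = 35

A bounded diagonal operator on l^2 with diagonal entries d_n has spectrum equal to the closure of {d_n : n ≥ 1}: every d_n is an eigenvalue (with eigenvector e_n), so {d_n} ⊂ sigma(D); the spectrum is closed, so its closure is too; and for lambda not in the closure, (D - lambda I) has bounded inverse (the diagonal entries 1/(d_n - lambda) are bounded). For our sequence d_n = 35(-1)^n/n^2, n = 1, 2, 3, ...:
  - {d_n} = {35(-1)^n/n^2 : n ≥ 1}; the only limit point is 0
  - closure = {35(-1)^n/n^2 : n ≥ 1} ∪ {0}
For the norm: a diagonal operator has ||D|| = sup_n |d_n|. Here |d_n| = 35/n^2 is decreasing, so sup_n |d_n| = |d_1| = 35. So ||D|| = 35.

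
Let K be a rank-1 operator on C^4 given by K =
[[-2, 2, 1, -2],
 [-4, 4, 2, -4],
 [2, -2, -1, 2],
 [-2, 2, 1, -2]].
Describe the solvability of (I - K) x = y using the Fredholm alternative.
(I - K) is invertible (det(I - K) = 2 ≠ 0), so for every y in C^4 the equation (I - K) x = y has a unique solution.

K has rank 1, so it is an outer product K = u v^T: every row of K is a multiple of one row vector. Reading off the entries, u = (1, 2, -1, 1) and v = (-2, 2, 1, -2) (row i of K equals u_i·v^T). A rank-one matrix u v^T satisfies K u = u (v·u) and kills the (3)-dimensional subspace v^⊥, so its characteristic polynomial is lambda^3 (lambda - v·u) with v·u = tr K = -1. Hence the eigenvalues of I - K are 1 (multiplicity 3) and 1 - (-1) = 2, so det(I - K) = 2. (Direct check: I - K =
[[3, -2, -1, 2],
 [4, -3, -2, 4],
 [-2, 2, 2, -2],
 [2, -2, -1, 3]]
has determinant 2.) The finite-dimensional Fredholm alternative says: either (I - K) is invertible, or ker(I - K) ≠ {0} and then range(I - K) = ker((I - K)^*)^⊥, with dim ker(I - K) = dim ker((I - K)^*). Since det(I - K) ≠ 0, 1 is not an eigenvalue of K and ker(I - K) = {0}, so we are in the first case: for every y there is a unique x = (I - K)^(-1) y. Explicitly, by the Sherman–Morrison formula, (I - u v^T)^(-1) = I + u v^T/(1 - v·u), i.e. (I - K)^(-1) = I + K/(2).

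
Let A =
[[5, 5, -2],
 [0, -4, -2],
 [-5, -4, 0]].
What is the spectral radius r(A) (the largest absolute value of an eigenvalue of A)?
r(A) ≈ 7.2212

The eigenvalues of A are the roots of its characteristic polynomial. With M = A (coefficients from the trace, the sum of principal 2x2 minors, and det A):
  p(λ) = det(λ I - M) = λ^3 - λ^2 - 38λ - 50.
No integer candidate from the rational root theorem (±divisors of 50) is a root, so the roots are irrational. The cubic discriminant is Δ = 119032 > 0, so there are three distinct real roots. p(-5) = -10 and p(-4) = 22 have opposite signs, so a root lies in (-5, -4); Newton's method refines it to λ ≈ -4.7694. p(-2) = 14 and p(-1) = -14 have opposite signs, so a root lies in (-2, -1); Newton's method refines it to λ ≈ -1.4518. p(7) = -22 and p(8) = 94 have opposite signs, so a root lies in (7, 8); Newton's method refines it to λ ≈ 7.2212. Check (Vieta): the three roots sum to 1, matching tr M = 1.
Thus the eigenvalues (to 4 decimals) are -4.7694 (modulus 4.7694); -1.4518 (modulus 1.4518); 7.2212 (modulus 7.2212). The spectral radius is the largest modulus: r(A) ≈ 7.2212. (Cross-check: r(A) ≤ ||A||_2 ≈ 9.9692; equality holds whenever A is normal, though it can also hold for some non-normal A.)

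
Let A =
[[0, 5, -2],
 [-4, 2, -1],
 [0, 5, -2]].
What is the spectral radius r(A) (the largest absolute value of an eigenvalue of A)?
r(A) = sqrt(21) ≈ 4.5826

The eigenvalues of A are the roots of its characteristic polynomial. With M = A (coefficients from the trace, the sum of principal 2x2 minors, and det A):
  p(λ) = det(λ I - M) = λ^3 + 21λ.
The constant term is 0, so λ = 0 is a root. Dividing out λ leaves p(λ) = λ(λ^2 + 21). For λ^2 + 21 the discriminant is -84. It is negative, so the roots are the complex-conjugate pair λ = 0 ± (sqrt(84)/2) i ≈ 0 ± 4.5826i. For a conjugate pair the product of the roots equals the constant term, so |λ|^2 = 21 and |λ| = sqrt(21) ≈ 4.5826.
Thus the eigenvalues (to 4 decimals) are 0 ± 4.5826i (modulus 4.5826); 0 (modulus 0). The spectral radius is the largest modulus: r(A) = sqrt(21) ≈ 4.5826. (Cross-check: r(A) ≤ ||A||_2 ≈ 8.0377; equality holds whenever A is normal, though it can also hold for some non-normal A.)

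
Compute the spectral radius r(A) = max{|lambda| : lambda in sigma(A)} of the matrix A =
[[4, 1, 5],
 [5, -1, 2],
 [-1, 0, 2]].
r(A) ≈ 3.7492

The eigenvalues of A are the roots of its characteristic polynomial. With M = A (coefficients from the trace, the sum of principal 2x2 minors, and det A):
  p(λ) = det(λ I - M) = λ^3 - 5λ^2 + 2λ + 25.
No integer candidate from the rational root theorem (±divisors of 25) is a root, so the roots are irrational. The cubic discriminant is Δ = -8807 < 0, so there is one real root and a complex-conjugate pair. p(-2) = -7 and p(-1) = 17 have opposite signs, so a root lies in (-2, -1); Newton's method refines it to λ ≈ -1.7786. Dividing out (λ - (-1.7786)) leaves approximately λ^2 - 6.7786λ + 14.0562. For λ^2 - 6.7786λ + 14.0562 the discriminant is -10.2757. It is negative, so the remaining roots are the complex-conjugate pair λ ≈ 3.3893 ± 1.6028i. Their product equals the constant term, so |λ|^2 ≈ 14.0562 and |λ| ≈ 3.7492.
Thus the eigenvalues (to 4 decimals) are -1.7786 (modulus 1.7786); 3.3893 ± 1.6028i (modulus 3.7492). The spectral radius is the largest modulus: r(A) ≈ 3.7492. (Cross-check: r(A) ≤ ||A||_2 ≈ 8.1167; equality holds whenever A is normal, though it can also hold for some non-normal A.)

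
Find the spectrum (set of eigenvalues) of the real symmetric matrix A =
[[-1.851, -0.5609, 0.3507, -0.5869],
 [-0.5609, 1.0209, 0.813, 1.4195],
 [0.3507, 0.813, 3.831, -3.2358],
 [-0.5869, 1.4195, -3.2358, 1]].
sigma(A) ≈ {-2, 2, 6} (-2 with multiplicity 2)

A is real symmetric, so its spectrum consists of real eigenvalues. Expanding the characteristic polynomial of the displayed matrix gives
  det(λ I - A) = p(λ) = λ^4 + (-4)λ^3 + (-16)λ^2 + (16.0014)λ + (48).
Solving p(λ) = 0 yields eigenvalues ≈ -2, -2, 2, 6. (A is shown rounded to 4 decimals, so these recover the underlying integer eigenvalues to within that precision.)
Verification: the trace of A = 4 equals the sum of eigenvalues 4, and det(A) ≈ 48.0009 matches the eigenvalue product 48.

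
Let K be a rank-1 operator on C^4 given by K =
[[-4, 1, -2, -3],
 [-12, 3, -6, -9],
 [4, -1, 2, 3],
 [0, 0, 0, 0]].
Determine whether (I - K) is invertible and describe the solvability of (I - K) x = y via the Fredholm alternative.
(I - K) is singular (det(I - K) = 0, i.e. 1 ∈ sigma(K)). (I - K) x = y is solvable iff y ⊥ ker((I - K)^*) = span{(-4, 1, -2, -3)}, i.e. iff -4y_1 + y_2 - 2y_3 - 3y_4 = 0. When solvable, the solutions are x = y + c·(1, 3, -1, 0), c arbitrary (ker(I - K) = span{(1, 3, -1, 0)}, dimension 1).

K has rank 1, so it is an outer product K = u v^T: every row of K is a multiple of one row vector. Reading off the entries, u = (1, 3, -1, 0) and v = (-4, 1, -2, -3) (row i of K equals u_i·v^T). A rank-one matrix u v^T satisfies K u = u (v·u) and kills the (3)-dimensional subspace v^⊥, so its characteristic polynomial is lambda^3 (lambda - v·u) with v·u = tr K = 1. Hence the eigenvalues of I - K are 1 (multiplicity 3) and 1 - (1) = 0, so det(I - K) = 0. (Direct check: I - K =
[[5, -1, 2, 3],
 [12, -2, 6, 9],
 [-4, 1, -1, -3],
 [0, 0, 0, 1]]
has determinant 0.) So 1 is an eigenvalue of K and (I - K) is not invertible. The finite-dimensional Fredholm alternative says: either (I - K) is invertible, or ker(I - K) ≠ {0} and then range(I - K) = ker((I - K)^*)^⊥, with dim ker(I - K) = dim ker((I - K)^*). We are in the second case, so we need both kernels. Kernel of I - K: (I - K) u = u - u (v·u) = u - u = 0, so ker(I - K) = span{u} = span{(1, 3, -1, 0)} (it is exactly 1-dimensional because rank(I - K) = 3). Kernel of the adjoint: K is real, so (I - K)^* = I - K^T = I - v u^T, and (I - v u^T) v = v - v (u·v) = 0; hence ker((I - K)^*) = span{v} = span{(-4, 1, -2, -3)}. Therefore (I - K) x = y is solvable iff <y, v> = 0, i.e. iff -4y_1 + y_2 - 2y_3 - 3y_4 = 0. When this holds, K y = u (v·y) = 0, so (I - K) y = y and x = y is a particular solution; the full solution set is the line x = y + c·u = y + c·(1, 3, -1, 0), c ∈ C.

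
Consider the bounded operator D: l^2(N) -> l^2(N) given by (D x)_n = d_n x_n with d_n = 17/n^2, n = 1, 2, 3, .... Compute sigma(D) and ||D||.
sigma(D) = {17/n^2 : n ≥ 1} ∪ {0}; ||D|| = 17

A bounded diagonal operator on l^2 with diagonal entries d_n has spectrum equal to the closure of {d_n : n ≥ 1}: every d_n is an eigenvalue (with eigenvector e_n), so {d_n} ⊂ sigma(D); the spectrum is closed, so its closure is too; and for lambda not in the closure, (D - lambda I) has bounded inverse (the diagonal entries 1/(d_n - lambda) are bounded). For our sequence d_n = 17/n^2, n = 1, 2, 3, ...:
  - {d_n} = {17/n^2 : n ≥ 1}; the only limit point is 0
  - closure = {17/n^2 : n ≥ 1} ∪ {0}
For the norm: a diagonal operator has ||D|| = sup_n |d_n|. Here d_n = 17/n^2 is positive and decreasing, so sup_n |d_n| = d_1 = 17. So ||D|| = 17.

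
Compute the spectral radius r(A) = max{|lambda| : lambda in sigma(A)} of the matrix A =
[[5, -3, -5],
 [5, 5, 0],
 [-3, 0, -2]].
r(A) ≈ 6.688

The eigenvalues of A are the roots of its characteristic polynomial. With M = A (coefficients from the trace, the sum of principal 2x2 minors, and det A):
  p(λ) = det(λ I - M) = λ^3 - 8λ^2 + 5λ + 155.
No integer candidate from the rational root theorem (±divisors of 155) is a root, so the roots are irrational. The cubic discriminant is Δ = -441735 < 0, so there is one real root and a complex-conjugate pair. p(-4) = -57 and p(-3) = 41 have opposite signs, so a root lies in (-4, -3); Newton's method refines it to λ ≈ -3.4652. Dividing out (λ - (-3.4652)) leaves approximately λ^2 - 11.4652λ + 44.7299. For λ^2 - 11.4652λ + 44.7299 the discriminant is -47.4677. It is negative, so the remaining roots are the complex-conjugate pair λ ≈ 5.7326 ± 3.4448i. Their product equals the constant term, so |λ|^2 ≈ 44.7299 and |λ| ≈ 6.688.
Thus the eigenvalues (to 4 decimals) are -3.4652 (modulus 3.4652); 5.7326 ± 3.4448i (modulus 6.688). The spectral radius is the largest modulus: r(A) ≈ 6.688. (Cross-check: r(A) ≤ ||A||_2 ≈ 8.2719; equality holds whenever A is normal, though it can also hold for some non-normal A.)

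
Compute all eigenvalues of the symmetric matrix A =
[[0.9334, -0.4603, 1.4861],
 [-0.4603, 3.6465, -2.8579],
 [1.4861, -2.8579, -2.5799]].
sigma(A) ≈ {-4, 1, 5}

A is real symmetric, so its spectrum consists of real eigenvalues. Expanding the characteristic polynomial of the displayed matrix gives
  det(λ I - A) = p(λ) = λ^3 + (-2)λ^2 + (-19)λ + (20.0014).
Solving p(λ) = 0 yields eigenvalues ≈ -4, 1, 5. (A is shown rounded to 4 decimals, so these recover the underlying integer eigenvalues to within that precision.)
Verification: the trace of A = 2 equals the sum of eigenvalues 2, and det(A) ≈ -20.0014 matches the eigenvalue product -20.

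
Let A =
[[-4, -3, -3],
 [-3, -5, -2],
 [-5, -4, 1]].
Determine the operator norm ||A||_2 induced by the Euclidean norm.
||A||_2 ≈ 10.0738 (= sqrt(largest eigenvalue of A^T A))

||A||_2 = sigma_max(A) = sqrt(lambda_max(A^T A)). Form the symmetric matrix M = A^T A =
[[50, 47, 13],
 [47, 50, 15],
 [13, 15, 14]].
Its characteristic polynomial (trace, sum of principal 2x2 minors, determinant of M give the coefficients) is
  p(λ) = det(λ I - M) = λ^3 - 114λ^2 + 1297λ - 2704.
No integer candidate from the rational root theorem (±divisors of 2704) is a root, so the roots are irrational. The cubic discriminant is Δ = 4109438912 > 0, so there are three distinct real roots. p(2) = -558 and p(3) = 188 have opposite signs, so a root lies in (2, 3); Newton's method refines it to λ ≈ 2.7192. p(9) = 464 and p(10) = -134 have opposite signs, so a root lies in (9, 10); Newton's method refines it to λ ≈ 9.7988. p(101) = -4320 and p(102) = 4742 have opposite signs, so a root lies in (101, 102); Newton's method refines it to λ ≈ 101.482. Check (Vieta): the three roots sum to 114, matching tr M = 114.
So the eigenvalues of A^T A are ≈ 2.7192, 9.7988, 101.482 (all ≥ 0, as they must be for A^T A). The largest is λ_max ≈ 101.482, hence ||A||_2 = sqrt(λ_max) ≈ 10.0738.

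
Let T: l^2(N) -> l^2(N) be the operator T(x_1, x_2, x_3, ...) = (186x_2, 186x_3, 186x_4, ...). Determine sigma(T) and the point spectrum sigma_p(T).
sigma(T) = closed disk {z in C : |z| ≤ 186}; sigma_p(T) = open disk {z in C : |z| < 186}

Note T = 186·V where V is the unit left shift (V x)_k = x_{k+1}; so sigma(T) = 186·sigma(V) and ||T|| = 186||V||. ||T x||^2 = 34596sum_{k≥2} |x_k|^2 ≤ 34596||x||^2, with equality on {x : x_1 = 0}, so ||T|| = 186. For any lambda with |lambda| < 186, set r = lambda/186 (|r| < 1); the vector x = (1, r, r^2, ...) is in l^2 and satisfies T x = 186(r, r^2, ...) = lambda x, so lambda is an eigenvalue. On the boundary |lambda| = 186 the geometric series diverges, so no l^2 eigenvector exists, but these lambda lie in the approximate point spectrum. Hence sigma(T) is the closed disk of radius 186 and sigma_p(T) is the open disk.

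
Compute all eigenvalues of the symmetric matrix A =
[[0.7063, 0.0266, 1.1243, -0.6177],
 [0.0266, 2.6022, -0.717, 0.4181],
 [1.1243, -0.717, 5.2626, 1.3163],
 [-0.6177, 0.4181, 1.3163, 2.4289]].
sigma(A) ≈ {0, 2, 3, 6}

A is real symmetric, so its spectrum consists of real eigenvalues. Expanding the characteristic polynomial of the displayed matrix gives
  det(λ I - A) = p(λ) = λ^4 + (-11)λ^3 + (36)λ^2 + (-36)λ + (0).
Solving p(λ) = 0 yields eigenvalues ≈ 0, 2, 3, 6. (A is shown rounded to 4 decimals, so these recover the underlying integer eigenvalues to within that precision.)
Verification: the trace of A = 11 equals the sum of eigenvalues 11, and det(A) ≈ -0.0001 matches the eigenvalue product 0.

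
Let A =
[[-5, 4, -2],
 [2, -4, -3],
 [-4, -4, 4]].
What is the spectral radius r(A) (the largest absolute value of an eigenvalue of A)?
r(A) ≈ 7.168

The eigenvalues of A are the roots of its characteristic polynomial. With M = A (coefficients from the trace, the sum of principal 2x2 minors, and det A):
  p(λ) = det(λ I - M) = λ^3 + 5λ^2 - 44λ - 204.
No integer candidate from the rational root theorem (±divisors of 204) is a root, so the roots are irrational. The cubic discriminant is Δ = 175344 > 0, so there are three distinct real roots. p(-8) = -44 and p(-7) = 6 have opposite signs, so a root lies in (-8, -7); Newton's method refines it to λ ≈ -7.168. p(-5) = 16 and p(-4) = -12 have opposite signs, so a root lies in (-5, -4); Newton's method refines it to λ ≈ -4.3598. p(6) = -72 and p(7) = 76 have opposite signs, so a root lies in (6, 7); Newton's method refines it to λ ≈ 6.5278. Check (Vieta): the three roots sum to -5, matching tr M = -5.
Thus the eigenvalues (to 4 decimals) are -7.168 (modulus 7.168); -4.3598 (modulus 4.3598); 6.5278 (modulus 6.5278). The spectral radius is the largest modulus: r(A) ≈ 7.168. (Cross-check: r(A) ≤ ||A||_2 ≈ 7.6587; equality holds whenever A is normal, though it can also hold for some non-normal A.)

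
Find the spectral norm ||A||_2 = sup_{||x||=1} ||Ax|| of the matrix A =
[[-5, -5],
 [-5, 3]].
||A||_2 = sqrt((84 + sqrt(656))/2) ≈ 7.4031 (= sqrt(largest eigenvalue of A^T A))

||A||_2 = sigma_max(A) = sqrt(lambda_max(A^T A)). Form the symmetric matrix M = A^T A =
[[50, 10],
 [10, 34]].
Its characteristic polynomial (trace, determinant of M give the coefficients) is
  p(λ) = det(λ I - M) = λ^2 - 84λ + 1600.
For λ^2 - 84λ + 1600 the discriminant is 656. It is nonnegative but not a perfect square, so the roots are real and irrational: λ = (84 ± sqrt(656))/2 ≈ 54.8062, 29.1938.
So the eigenvalues of A^T A are ≈ 29.1938, 54.8062 (all ≥ 0, as they must be for A^T A). The largest is λ_max = (84 + sqrt(656))/2 ≈ 54.8062, hence ||A||_2 = sqrt(λ_max) = sqrt((84 + sqrt(656))/2) ≈ 7.4031.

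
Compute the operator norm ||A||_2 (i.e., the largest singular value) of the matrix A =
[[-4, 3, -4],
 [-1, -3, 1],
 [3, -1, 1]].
||A||_2 ≈ 7.2106 (= sqrt(largest eigenvalue of A^T A))

||A||_2 = sigma_max(A) = sqrt(lambda_max(A^T A)). Form the symmetric matrix M = A^T A =
[[26, -12, 18],
 [-12, 19, -16],
 [18, -16, 18]].
Its characteristic polynomial (trace, sum of principal 2x2 minors, determinant of M give the coefficients) is
  p(λ) = det(λ I - M) = λ^3 - 63λ^2 + 580λ - 400.
No integer candidate from the rational root theorem (±divisors of 400) is a root, so the roots are irrational. The cubic discriminant is Δ = 413416400 > 0, so there are three distinct real roots. p(0) = -400 and p(1) = 118 have opposite signs, so a root lies in (0, 1); Newton's method refines it to λ ≈ 0.75. p(10) = 100 and p(11) = -312 have opposite signs, so a root lies in (10, 11); Newton's method refines it to λ ≈ 10.2574. p(51) = -2032 and p(52) = 16 have opposite signs, so a root lies in (51, 52); Newton's method refines it to λ ≈ 51.9925. Check (Vieta): the three roots sum to 63, matching tr M = 63.
So the eigenvalues of A^T A are ≈ 0.75, 10.2574, 51.9925 (all ≥ 0, as they must be for A^T A). The largest is λ_max ≈ 51.9925, hence ||A||_2 = sqrt(λ_max) ≈ 7.2106.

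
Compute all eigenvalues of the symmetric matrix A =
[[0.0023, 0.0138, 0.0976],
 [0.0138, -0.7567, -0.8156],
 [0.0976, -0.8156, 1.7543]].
sigma(A) ≈ {-1, 0, 2}

A is real symmetric, so its spectrum consists of real eigenvalues. Expanding the characteristic polynomial of the displayed matrix gives
  det(λ I - A) = p(λ) = λ^3 + (-1)λ^2 + (-2)λ + (0).
Solving p(λ) = 0 yields eigenvalues ≈ -1, 0, 2. (A is shown rounded to 4 decimals, so these recover the underlying integer eigenvalues to within that precision.)
Verification: the trace of A = 1 equals the sum of eigenvalues 1, and det(A) ≈ 0.0001 matches the eigenvalue product 0.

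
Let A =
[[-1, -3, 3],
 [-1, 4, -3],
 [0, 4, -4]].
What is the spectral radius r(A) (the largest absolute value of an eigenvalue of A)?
r(A) ≈ 2.9254

The eigenvalues of A are the roots of its characteristic polynomial. With M = A (coefficients from the trace, the sum of principal 2x2 minors, and det A):
  p(λ) = det(λ I - M) = λ^3 + λ^2 - 7λ - 4.
No integer candidate from the rational root theorem (±divisors of 4) is a root, so the roots are irrational. The cubic discriminant is Δ = 1509 > 0, so there are three distinct real roots. p(-3) = -1 and p(-2) = 6 have opposite signs, so a root lies in (-3, -2); Newton's method refines it to λ ≈ -2.9254. p(-1) = 3 and p(0) = -4 have opposite signs, so a root lies in (-1, 0); Newton's method refines it to λ ≈ -0.5519. p(2) = -6 and p(3) = 11 have opposite signs, so a root lies in (2, 3); Newton's method refines it to λ ≈ 2.4774. Check (Vieta): the three roots sum to -1, matching tr M = -1.
Thus the eigenvalues (to 4 decimals) are -2.9254 (modulus 2.9254); -0.5519 (modulus 0.5519); 2.4774 (modulus 2.4774). The spectral radius is the largest modulus: r(A) ≈ 2.9254. (Cross-check: r(A) ≤ ||A||_2 ≈ 8.6413; equality holds whenever A is normal, though it can also hold for some non-normal A.)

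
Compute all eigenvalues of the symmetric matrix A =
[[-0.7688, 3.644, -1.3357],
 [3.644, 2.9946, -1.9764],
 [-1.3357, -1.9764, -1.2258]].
sigma(A) ≈ {-3, -2, 6}

A is real symmetric, so its spectrum consists of real eigenvalues. Expanding the characteristic polynomial of the displayed matrix gives
  det(λ I - A) = p(λ) = λ^3 + (-1)λ^2 + (-24)λ + (-36).
Solving p(λ) = 0 yields eigenvalues ≈ -3, -2, 6. (A is shown rounded to 4 decimals, so these recover the underlying integer eigenvalues to within that precision.)
Verification: the trace of A = 1 equals the sum of eigenvalues 1, and det(A) ≈ 35.9990 matches the eigenvalue product 36.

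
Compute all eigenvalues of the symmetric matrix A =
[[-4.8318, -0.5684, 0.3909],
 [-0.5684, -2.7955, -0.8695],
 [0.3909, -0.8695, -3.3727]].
sigma(A) ≈ {-5, -4, -2}

A is real symmetric, so its spectrum consists of real eigenvalues. Expanding the characteristic polynomial of the displayed matrix gives
  det(λ I - A) = p(λ) = λ^3 + (11)λ^2 + (38)λ + (40).
Solving p(λ) = 0 yields eigenvalues ≈ -5, -4, -2. (A is shown rounded to 4 decimals, so these recover the underlying integer eigenvalues to within that precision.)
Verification: the trace of A = -11 equals the sum of eigenvalues -11, and det(A) ≈ -39.9999 matches the eigenvalue product -40.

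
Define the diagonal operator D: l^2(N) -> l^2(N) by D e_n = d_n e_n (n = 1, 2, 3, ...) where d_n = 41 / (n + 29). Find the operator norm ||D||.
||D|| = 41/30 (attained at n = 1)

For D diagonal, ||D|| = sup_n |d_n| = sup_n 41/(n + 29). This is positive and strictly decreasing in n, so the supremum is attained at n = 1: d_1 = 41/(1 + 29) = 41/30. Hence ||D|| = 41/30.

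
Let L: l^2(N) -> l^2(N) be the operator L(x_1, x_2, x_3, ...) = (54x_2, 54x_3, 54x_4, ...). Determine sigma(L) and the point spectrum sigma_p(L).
sigma(L) = closed disk {z in C : |z| ≤ 54}; sigma_p(L) = open disk {z in C : |z| < 54}

Note L = 54·V where V is the unit left shift (V x)_k = x_{k+1}; so sigma(L) = 54·sigma(V) and ||L|| = 54||V||. ||L x||^2 = 2916sum_{k≥2} |x_k|^2 ≤ 2916||x||^2, with equality on {x : x_1 = 0}, so ||L|| = 54. For any lambda with |lambda| < 54, set r = lambda/54 (|r| < 1); the vector x = (1, r, r^2, ...) is in l^2 and satisfies L x = 54(r, r^2, ...) = lambda x, so lambda is an eigenvalue. On the boundary |lambda| = 54 the geometric series diverges, so no l^2 eigenvector exists, but these lambda lie in the approximate point spectrum. Hence sigma(L) is the closed disk of radius 54 and sigma_p(L) is the open disk.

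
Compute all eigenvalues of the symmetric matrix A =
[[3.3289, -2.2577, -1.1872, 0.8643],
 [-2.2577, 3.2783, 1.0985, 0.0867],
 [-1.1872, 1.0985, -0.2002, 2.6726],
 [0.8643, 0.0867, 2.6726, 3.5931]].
sigma(A) ≈ {-2, 1, 5, 6}

A is real symmetric, so its spectrum consists of real eigenvalues. Expanding the characteristic polynomial of the displayed matrix gives
  det(λ I - A) = p(λ) = λ^4 + (-10)λ^3 + (17)λ^2 + (52)λ + (-60.0023).
Solving p(λ) = 0 yields eigenvalues ≈ -2, 1, 5, 6. (A is shown rounded to 4 decimals, so these recover the underlying integer eigenvalues to within that precision.)
Verification: the trace of A = 10 equals the sum of eigenvalues 10, and det(A) ≈ -60.0023 matches the eigenvalue product -60.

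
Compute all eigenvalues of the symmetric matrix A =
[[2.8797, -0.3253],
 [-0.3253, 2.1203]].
sigma(A) ≈ {2, 3}

A is real symmetric, so its spectrum consists of real eigenvalues. Expanding the characteristic polynomial of the displayed matrix gives
  det(λ I - A) = p(λ) = λ^2 + (-5)λ + (6).
Solving p(λ) = 0 yields eigenvalues ≈ 2, 3. (A is shown rounded to 4 decimals, so these recover the underlying integer eigenvalues to within that precision.)
Verification: the trace of A = 5 equals the sum of eigenvalues 5, and det(A) ≈ 6.0000 matches the eigenvalue product 6.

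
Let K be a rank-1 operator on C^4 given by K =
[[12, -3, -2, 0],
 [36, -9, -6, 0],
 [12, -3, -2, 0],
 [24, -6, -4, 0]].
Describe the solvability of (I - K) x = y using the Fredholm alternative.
(I - K) is singular (det(I - K) = 0, i.e. 1 ∈ sigma(K)). (I - K) x = y is solvable iff y ⊥ ker((I - K)^*) = span{(12, -3, -2, 0)}, i.e. iff 12y_1 - 3y_2 - 2y_3 = 0. When solvable, the solutions are x = y + c·(1, 3, 1, 2), c arbitrary (ker(I - K) = span{(1, 3, 1, 2)}, dimension 1).

K has rank 1, so it is an outer product K = u v^T: every row of K is a multiple of one row vector. Reading off the entries, u = (1, 3, 1, 2) and v = (12, -3, -2, 0) (row i of K equals u_i·v^T). A rank-one matrix u v^T satisfies K u = u (v·u) and kills the (3)-dimensional subspace v^⊥, so its characteristic polynomial is lambda^3 (lambda - v·u) with v·u = tr K = 1. Hence the eigenvalues of I - K are 1 (multiplicity 3) and 1 - (1) = 0, so det(I - K) = 0. (Direct check: I - K =
[[-11, 3, 2, 0],
 [-36, 10, 6, 0],
 [-12, 3, 3, 0],
 [-24, 6, 4, 1]]
has determinant 0.) So 1 is an eigenvalue of K and (I - K) is not invertible. The finite-dimensional Fredholm alternative says: either (I - K) is invertible, or ker(I - K) ≠ {0} and then range(I - K) = ker((I - K)^*)^⊥, with dim ker(I - K) = dim ker((I - K)^*). We are in the second case, so we need both kernels. Kernel of I - K: (I - K) u = u - u (v·u) = u - u = 0, so ker(I - K) = span{u} = span{(1, 3, 1, 2)} (it is exactly 1-dimensional because rank(I - K) = 3). Kernel of the adjoint: K is real, so (I - K)^* = I - K^T = I - v u^T, and (I - v u^T) v = v - v (u·v) = 0; hence ker((I - K)^*) = span{v} = span{(12, -3, -2, 0)}. Therefore (I - K) x = y is solvable iff <y, v> = 0, i.e. iff 12y_1 - 3y_2 - 2y_3 = 0. When this holds, K y = u (v·y) = 0, so (I - K) y = y and x = y is a particular solution; the full solution set is the line x = y + c·u = y + c·(1, 3, 1, 2), c ∈ C.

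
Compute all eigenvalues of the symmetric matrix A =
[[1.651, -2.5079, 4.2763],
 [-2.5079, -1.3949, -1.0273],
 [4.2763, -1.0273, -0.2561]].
sigma(A) ≈ {-4, -2, 6}

A is real symmetric, so its spectrum consists of real eigenvalues. Expanding the characteristic polynomial of the displayed matrix gives
  det(λ I - A) = p(λ) = λ^3 + (0)λ^2 + (-28)λ + (-48).
Solving p(λ) = 0 yields eigenvalues ≈ -4, -2, 6. (A is shown rounded to 4 decimals, so these recover the underlying integer eigenvalues to within that precision.)
Verification: the trace of A = 0 equals the sum of eigenvalues 0, and det(A) ≈ 48.0010 matches the eigenvalue product 48.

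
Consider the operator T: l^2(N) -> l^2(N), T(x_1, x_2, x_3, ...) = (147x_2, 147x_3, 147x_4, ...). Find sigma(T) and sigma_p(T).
sigma(T) = closed disk {z in C : |z| ≤ 147}; sigma_p(T) = open disk {z in C : |z| < 147}

Note T = 147·V where V is the unit left shift (V x)_k = x_{k+1}; so sigma(T) = 147·sigma(V) and ||T|| = 147||V||. ||T x||^2 = 21609sum_{k≥2} |x_k|^2 ≤ 21609||x||^2, with equality on {x : x_1 = 0}, so ||T|| = 147. For any lambda with |lambda| < 147, set r = lambda/147 (|r| < 1); the vector x = (1, r, r^2, ...) is in l^2 and satisfies T x = 147(r, r^2, ...) = lambda x, so lambda is an eigenvalue. On the boundary |lambda| = 147 the geometric series diverges, so no l^2 eigenvector exists, but these lambda lie in the approximate point spectrum. Hence sigma(T) is the closed disk of radius 147 and sigma_p(T) is the open disk.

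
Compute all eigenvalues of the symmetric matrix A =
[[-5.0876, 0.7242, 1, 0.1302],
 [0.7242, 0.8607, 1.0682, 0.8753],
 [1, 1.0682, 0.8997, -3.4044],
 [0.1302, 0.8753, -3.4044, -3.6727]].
sigma(A) ≈ {-6, -5, 1, 3}

A is real symmetric, so its spectrum consists of real eigenvalues. Expanding the characteristic polynomial of the displayed matrix gives
  det(λ I - A) = p(λ) = λ^4 + (7)λ^3 + (-11)λ^2 + (-87)λ + (90.0012).
Solving p(λ) = 0 yields eigenvalues ≈ -6, -5, 1, 3. (A is shown rounded to 4 decimals, so these recover the underlying integer eigenvalues to within that precision.)
Verification: the trace of A = -7 equals the sum of eigenvalues -7, and det(A) ≈ 90.0012 matches the eigenvalue product 90.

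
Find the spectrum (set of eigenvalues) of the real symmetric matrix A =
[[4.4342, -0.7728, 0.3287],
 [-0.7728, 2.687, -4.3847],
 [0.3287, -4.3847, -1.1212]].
sigma(A) ≈ {-4, 4, 6}

A is real symmetric, so its spectrum consists of real eigenvalues. Expanding the characteristic polynomial of the displayed matrix gives
  det(λ I - A) = p(λ) = λ^3 + (-6)λ^2 + (-16)λ + (96.002).
Solving p(λ) = 0 yields eigenvalues ≈ -4, 4, 6. (A is shown rounded to 4 decimals, so these recover the underlying integer eigenvalues to within that precision.)
Verification: the trace of A = 6 equals the sum of eigenvalues 6, and det(A) ≈ -96.0020 matches the eigenvalue product -96.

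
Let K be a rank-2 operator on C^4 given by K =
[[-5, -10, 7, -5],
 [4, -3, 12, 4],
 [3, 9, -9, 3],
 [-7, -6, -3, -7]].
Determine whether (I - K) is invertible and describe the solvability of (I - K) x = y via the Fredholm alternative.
(I - K) is invertible (det(I - K) = 140 ≠ 0), so for every y in C^4 the equation (I - K) x = y has a unique solution.

K has rank 2 and factors as K = U V^T = u1 v1^T + u2 v2^T with u1 = (3, 2, -3, 1), v1 = (-1, -3, 3, -1), u2 = (-1, 3, 0, -3), v2 = (2, 1, 2, 2) (multiplying out reproduces the displayed K). The nonzero eigenvalues of U V^T coincide with those of the 2 x 2 matrix G = V^T U = [[v1·u1, v1·u2], [v2·u1, v2·u2]] = [[-19, -5], [4, -5]], and by the Sylvester determinant identity det(I_4 - U V^T) = det(I_2 - V^T U) = det([[20, 5], [-4, 6]]) = (20)(6) - (5)(-4) = 140. (Direct check: I - K =
[[6, 10, -7, 5],
 [-4, 4, -12, -4],
 [-3, -9, 10, -3],
 [7, 6, 3, 8]]
has determinant 140.) The finite-dimensional Fredholm alternative says: either (I - K) is invertible, or ker(I - K) ≠ {0} and then range(I - K) = ker((I - K)^*)^⊥, with dim ker(I - K) = dim ker((I - K)^*). Since det(I - K) ≠ 0, 1 is not an eigenvalue of K and ker(I - K) = {0}, so we are in the first case: for every y there is a unique x = (I - K)^(-1) y. (Explicitly, by the Woodbury identity, (I - U V^T)^(-1) = I + U (I_2 - G)^(-1) V^T.)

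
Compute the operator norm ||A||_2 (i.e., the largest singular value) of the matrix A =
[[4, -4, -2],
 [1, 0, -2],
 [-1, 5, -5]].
||A||_2 ≈ 7.7227 (= sqrt(largest eigenvalue of A^T A))

||A||_2 = sigma_max(A) = sqrt(lambda_max(A^T A)). Form the symmetric matrix M = A^T A =
[[18, -21, -5],
 [-21, 41, -17],
 [-5, -17, 33]].
Its characteristic polynomial (trace, sum of principal 2x2 minors, determinant of M give the coefficients) is
  p(λ) = det(λ I - M) = λ^3 - 92λ^2 + 1930λ - 4.
No integer candidate from the rational root theorem (±divisors of 4) is a root, so the roots are irrational. The cubic discriminant is Δ = 2771650480 > 0, so there are three distinct real roots. p(0) = -4 and p(1) = 1835 have opposite signs, so a root lies in (0, 1); Newton's method refines it to λ ≈ 0.0021. p(32) = 316 and p(33) = -565 have opposite signs, so a root lies in (32, 33); Newton's method refines it to λ ≈ 32.3573. p(59) = -1007 and p(60) = 596 have opposite signs, so a root lies in (59, 60); Newton's method refines it to λ ≈ 59.6406. Check (Vieta): the three roots sum to 92, matching tr M = 92.
So the eigenvalues of A^T A are ≈ 0.0021, 32.3573, 59.6406 (all ≥ 0, as they must be for A^T A). The largest is λ_max ≈ 59.6406, hence ||A||_2 = sqrt(λ_max) ≈ 7.7227.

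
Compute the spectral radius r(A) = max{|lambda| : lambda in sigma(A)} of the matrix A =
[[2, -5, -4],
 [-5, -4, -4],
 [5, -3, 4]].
r(A) ≈ 6.8998

The eigenvalues of A are the roots of its characteristic polynomial. With M = A (coefficients from the trace, the sum of principal 2x2 minors, and det A):
  p(λ) = det(λ I - M) = λ^3 - 2λ^2 - 33λ + 196.
No integer candidate from the rational root theorem (±divisors of 196) is a root, so the roots are irrational. The cubic discriminant is Δ = -650008 < 0, so there is one real root and a complex-conjugate pair. p(-7) = -14 and p(-6) = 106 have opposite signs, so a root lies in (-7, -6); Newton's method refines it to λ ≈ -6.8998. Dividing out (λ - (-6.8998)) leaves approximately λ^2 - 8.8998λ + 28.4067. For λ^2 - 8.8998λ + 28.4067 the discriminant is -34.4204. It is negative, so the remaining roots are the complex-conjugate pair λ ≈ 4.4499 ± 2.9334i. Their product equals the constant term, so |λ|^2 ≈ 28.4067 and |λ| ≈ 5.3298.
Thus the eigenvalues (to 4 decimals) are -6.8998 (modulus 6.8998); 4.4499 ± 2.9334i (modulus 5.3298). The spectral radius is the largest modulus: r(A) ≈ 6.8998. (Cross-check: r(A) ≤ ||A||_2 ≈ 9.3837; equality holds whenever A is normal, though it can also hold for some non-normal A.)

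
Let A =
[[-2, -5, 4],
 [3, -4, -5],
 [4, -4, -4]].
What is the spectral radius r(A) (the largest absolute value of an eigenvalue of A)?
r(A) ≈ 7.2831

The eigenvalues of A are the roots of its characteristic polynomial. With M = A (coefficients from the trace, the sum of principal 2x2 minors, and det A):
  p(λ) = det(λ I - M) = λ^3 + 10λ^2 + 11λ - 64.
No integer candidate from the rational root theorem (±divisors of 64) is a root, so the roots are irrational. The cubic discriminant is Δ = 25464 > 0, so there are three distinct real roots. p(-8) = -24 and p(-7) = 6 have opposite signs, so a root lies in (-8, -7); Newton's method refines it to λ ≈ -7.2831. p(-5) = 6 and p(-4) = -12 have opposite signs, so a root lies in (-5, -4); Newton's method refines it to λ ≈ -4.6193. p(1) = -42 and p(2) = 6 have opposite signs, so a root lies in (1, 2); Newton's method refines it to λ ≈ 1.9024. Check (Vieta): the three roots sum to -10, matching tr M = -10.
Thus the eigenvalues (to 4 decimals) are -7.2831 (modulus 7.2831); -4.6193 (modulus 4.6193); 1.9024 (modulus 1.9024). The spectral radius is the largest modulus: r(A) ≈ 7.2831. (Cross-check: r(A) ≤ ||A||_2 ≈ 9.8974; equality holds whenever A is normal, though it can also hold for some non-normal A.)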